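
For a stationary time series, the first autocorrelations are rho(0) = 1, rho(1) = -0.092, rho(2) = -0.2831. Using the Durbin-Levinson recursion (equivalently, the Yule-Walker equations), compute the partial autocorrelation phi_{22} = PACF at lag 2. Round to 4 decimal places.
\phi_{22} = -0.2941

The PACF at lag k is phi_{kk}, the last component of the solution
to the Yule-Walker system G_k phi = r_k where
  (G_k)_{ij} = rho(|i - j|), (r_k)_i = rho(i), i,j = 1..k.
Equivalently, Durbin-Levinson gives phi_{kk} iteratively:
  phi_{11} = rho(1)
  phi_{kk} = [rho(k) - sum_{j=1..k-1} phi_{k-1,j} rho(k-j)]
            / [1 - sum_{j=1..k-1} phi_{k-1,j} rho(j)],
  phi_{k,j} = phi_{k-1,j} - phi_{kk} phi_{k-1,k-j},  j = 1..k-1.
Step k = 1:
  phi_11 = rho(1) = -0.092.
Step k = 2:
  phi_22 = [rho(2) - phi_11 rho(1)] / [1 - phi_11 rho(1)] = [-0.2831 - (-0.092)(-0.092)] / [1 - (-0.092)(-0.092)]
         = -0.291564 / 0.991536 = -0.2941.
Therefore phi_{22} = -0.2941.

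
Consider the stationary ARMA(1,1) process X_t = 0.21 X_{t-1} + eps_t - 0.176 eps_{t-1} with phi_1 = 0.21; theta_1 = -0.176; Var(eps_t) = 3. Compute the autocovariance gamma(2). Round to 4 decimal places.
\gamma(2) = 0.0216

Multiply the model equation by X_{t-k} and take expectations. With theta_0 = psi_0 = 1 and psi_j the MA(infinity) weights, this gives
  gamma(k) - sum_i phi_i gamma(k-i) = c_k,
  c_k = sigma^2 * sum_{j=k..q} theta_j psi_{j-k}   (c_k = 0 for k > q),
using gamma(-m) = gamma(m).
psi-weights needed (psi_j = theta_j + sum_i phi_i psi_{j-i}):
  psi_1 = theta_1 + phi_1 = -0.176 + (0.21) = 0.034
Right-hand sides:
  c_0 = sigma^2 (1 + theta_1 psi_1) = 3 * (1 + (-0.176)(0.034)) = 3 * 0.994016 = 2.982048
  c_1 = sigma^2 theta_1 = 3 * (-0.176) = -0.528
  c_2 = 0
Equations for k = 0 and k = 1 (AR order 1):
  gamma(0) = phi_1 gamma(1) + c_0
  gamma(1) = phi_1 gamma(0) + c_1
Substituting the second into the first: gamma(0) (1 - phi_1^2) = c_0 + phi_1 c_1, so
  gamma(0) = (c_0 + phi_1 c_1) / (1 - phi_1^2) = (2.982048 + (0.21)(-0.528)) / (1 - (0.21)^2) = 2.871168 / 0.9559 = 3.003628.
  gamma(1) = phi_1 gamma(0) + c_1 = (0.21)(3.003628) + (-0.528) = 0.102762.
For k = 2 (> q): gamma(2) = phi_1 gamma(1) = (0.21)(0.102762) = 0.02158.
Therefore gamma(2) = 0.0216 (to 4 decimal places).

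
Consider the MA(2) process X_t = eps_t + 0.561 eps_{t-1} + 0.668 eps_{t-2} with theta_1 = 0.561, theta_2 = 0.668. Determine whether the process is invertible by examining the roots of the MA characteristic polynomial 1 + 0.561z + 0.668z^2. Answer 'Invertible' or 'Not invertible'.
\text{Invertible}

The MA(q) characteristic polynomial is P(z) = 1 + 0.561z + 0.668z^2.
Invertibility requires all roots to lie outside the unit circle, i.e. |z| > 1 for every root.
Set 1 + (0.561) z + (0.668) z^2 = 0, i.e. a z^2 + b z + c = 0 with a = 0.668, b = 0.561, c = 1.
Discriminant D = b^2 - 4ac = (0.561)^2 - 4*(0.668)*1 = 0.314721 - (2.672) = -2.357279.
D < 0, so the roots are the complex-conjugate pair z = (-b +/- i sqrt(-D)) / (2a) = -0.4199 +/- 1.1492i.
For a conjugate pair |z|^2 = z * conj(z) = (product of roots) = c/a = 1/(0.668) = 1.497006, so |z| = sqrt(1.497006) = 1.2235 for both roots.
Moduli of all roots: 1.2235, 1.2235.
All moduli strictly greater than 1? Yes.
Verdict: Invertible.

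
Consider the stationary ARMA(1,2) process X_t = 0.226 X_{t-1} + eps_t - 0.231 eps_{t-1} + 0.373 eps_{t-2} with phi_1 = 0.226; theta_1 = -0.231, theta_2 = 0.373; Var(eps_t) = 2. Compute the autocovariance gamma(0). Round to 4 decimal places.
\gamma(0) = 2.2915

Multiply the model equation by X_{t-k} and take expectations. With theta_0 = psi_0 = 1 and psi_j the MA(infinity) weights, this gives
  gamma(k) - sum_i phi_i gamma(k-i) = c_k,
  c_k = sigma^2 * sum_{j=k..q} theta_j psi_{j-k}   (c_k = 0 for k > q),
using gamma(-m) = gamma(m).
psi-weights needed (psi_j = theta_j + sum_i phi_i psi_{j-i}):
  psi_1 = theta_1 + phi_1 = -0.231 + (0.226) = -0.005
  psi_2 = theta_2 + phi_1 psi_1 = 0.373 + (0.226)(-0.005) = 0.37187
Right-hand sides:
  c_0 = sigma^2 (1 + theta_1 psi_1 + theta_2 psi_2) = 2 * (1 + (-0.231)(-0.005) + (0.373)(0.37187)) = 2 * 1.139863 = 2.279725
  c_1 = sigma^2 (theta_1 + theta_2 psi_1) = 2 * (-0.231 + (0.373)(-0.005)) = -0.46573
  c_2 = sigma^2 theta_2 = 2 * (0.373) = 0.746
Equations for k = 0 and k = 1 (AR order 1):
  gamma(0) = phi_1 gamma(1) + c_0
  gamma(1) = phi_1 gamma(0) + c_1
Substituting the second into the first: gamma(0) (1 - phi_1^2) = c_0 + phi_1 c_1, so
  gamma(0) = (c_0 + phi_1 c_1) / (1 - phi_1^2) = (2.279725 + (0.226)(-0.46573)) / (1 - (0.226)^2) = 2.17447 / 0.948924 = 2.291511.
Therefore gamma(0) = 2.2915 (to 4 decimal places).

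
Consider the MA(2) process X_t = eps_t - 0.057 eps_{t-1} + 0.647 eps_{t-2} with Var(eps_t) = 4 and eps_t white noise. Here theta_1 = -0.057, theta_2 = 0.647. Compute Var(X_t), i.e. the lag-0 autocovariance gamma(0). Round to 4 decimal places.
\gamma(0) = 5.6874

For an MA(q) process X_t = eps_t + sum_i theta_i eps_{t-i} with
Var(eps_t) = sigma^2, the variance is
  gamma(0) = sigma^2 * (1 + sum_i theta_i^2).
  sum_i theta_i^2 = (-0.057)^2 + (0.647)^2 = 0.003249 + 0.418609 = 0.421858.
  gamma(0) = 4 * (1 + 0.421858) = 4 * 1.421858 = 5.687432, which rounds to 5.6874.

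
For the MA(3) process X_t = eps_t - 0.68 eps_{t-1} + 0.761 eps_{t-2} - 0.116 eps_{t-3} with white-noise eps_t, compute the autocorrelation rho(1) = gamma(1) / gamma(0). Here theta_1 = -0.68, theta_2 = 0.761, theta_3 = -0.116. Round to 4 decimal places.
\rho(1) = -0.6257

For an MA(q) process with theta_0 = 1, the autocovariance is
  gamma(k) = sigma^2 * sum_{i=0..q-k} theta_i * theta_{i+k},
and rho(k) = gamma(k) / gamma(0). Sigma^2 cancels.
  numerator   = (1)*(-0.68) + (-0.68)*(0.761) + (0.761)*(-0.116) = -1.285756.
  denominator = (1)^2 + (-0.68)^2 + (0.761)^2 + (-0.116)^2 = 2.054977.
  rho(1) = -1.285756 / 2.054977 = -0.6257.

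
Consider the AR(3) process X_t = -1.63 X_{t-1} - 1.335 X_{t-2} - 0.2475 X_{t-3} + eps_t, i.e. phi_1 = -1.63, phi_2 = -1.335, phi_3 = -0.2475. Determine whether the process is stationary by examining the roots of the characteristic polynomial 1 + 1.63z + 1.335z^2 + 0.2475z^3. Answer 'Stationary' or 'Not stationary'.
\text{Stationary}

The AR(p) characteristic polynomial is P(z) = 1 + 1.63z + 1.335z^2 + 0.2475z^3.
Stationarity requires all roots to lie outside the unit circle, i.e. |z| > 1 for every root.
Degree 3: look for a simple real root z0 first, then factor out (1 - z/z0) and solve the remaining quadratic.
Testing z0 = -4: P(-4) = 1 + (1.63)(-4) + (1.335)(-4)^2 + (0.2475)(-4)^3
  = 1 + (-6.52) + (21.36) + (-15.84) = 0.  So z_0 = -4 is a root, |z_0| = 4.
Divide out the factor (1 + 0.25 z) = (1 - z/z0) (since 1/z0 = -0.25):
  P(z) = (1 + 0.25 z)(1 + (1.38) z + (0.99) z^2)
  [check: z-coef 1.38 - (-0.25) = 1.63; z^2-coef 0.99 - (-0.25)(1.38) = 1.335; z^3-coef -(-0.25)(0.99) = 0.2475.]
Remaining roots from the quadratic factor 1 + (1.38) z + (0.99) z^2:
  Set 1 + (1.38) z + (0.99) z^2 = 0, i.e. a z^2 + b z + c = 0 with a = 0.99, b = 1.38, c = 1.
  Discriminant D = b^2 - 4ac = (1.38)^2 - 4*(0.99)*1 = 1.9044 - (3.96) = -2.0556.
  D < 0, so the roots are the complex-conjugate pair z = (-b +/- i sqrt(-D)) / (2a) = -0.697 +/- 0.7241i.
  For a conjugate pair |z|^2 = z * conj(z) = (product of roots) = c/a = 1/(0.99) = 1.010101, so |z| = sqrt(1.010101) = 1.005 for both roots.
Moduli of all roots: 4.0000, 1.0050, 1.0050.
All moduli strictly greater than 1? Yes.
Verdict: Stationary.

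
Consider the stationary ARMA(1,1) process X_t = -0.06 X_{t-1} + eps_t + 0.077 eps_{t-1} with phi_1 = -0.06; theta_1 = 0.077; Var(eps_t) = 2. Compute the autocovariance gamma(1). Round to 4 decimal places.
\gamma(1) = 0.0340

Multiply the model equation by X_{t-k} and take expectations. With theta_0 = psi_0 = 1 and psi_j the MA(infinity) weights, this gives
  gamma(k) - sum_i phi_i gamma(k-i) = c_k,
  c_k = sigma^2 * sum_{j=k..q} theta_j psi_{j-k}   (c_k = 0 for k > q),
using gamma(-m) = gamma(m).
psi-weights needed (psi_j = theta_j + sum_i phi_i psi_{j-i}):
  psi_1 = theta_1 + phi_1 = 0.077 + (-0.06) = 0.017
Right-hand sides:
  c_0 = sigma^2 (1 + theta_1 psi_1) = 2 * (1 + (0.077)(0.017)) = 2 * 1.001309 = 2.002618
  c_1 = sigma^2 theta_1 = 2 * (0.077) = 0.154
  c_2 = 0
Equations for k = 0 and k = 1 (AR order 1):
  gamma(0) = phi_1 gamma(1) + c_0
  gamma(1) = phi_1 gamma(0) + c_1
Substituting the second into the first: gamma(0) (1 - phi_1^2) = c_0 + phi_1 c_1, so
  gamma(0) = (c_0 + phi_1 c_1) / (1 - phi_1^2) = (2.002618 + (-0.06)(0.154)) / (1 - (-0.06)^2) = 1.993378 / 0.9964 = 2.00058.
  gamma(1) = phi_1 gamma(0) + c_1 = (-0.06)(2.00058) + (0.154) = 0.033965.
Therefore gamma(1) = 0.0340 (to 4 decimal places).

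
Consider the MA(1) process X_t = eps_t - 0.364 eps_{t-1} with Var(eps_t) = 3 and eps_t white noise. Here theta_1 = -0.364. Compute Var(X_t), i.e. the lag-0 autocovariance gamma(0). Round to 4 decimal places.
\gamma(0) = 3.3975

For an MA(q) process X_t = eps_t + sum_i theta_i eps_{t-i} with
Var(eps_t) = sigma^2, the variance is
  gamma(0) = sigma^2 * (1 + sum_i theta_i^2).
  sum_i theta_i^2 = (-0.364)^2 = 0.132496.
  gamma(0) = 3 * (1 + 0.132496) = 3 * 1.132496 = 3.397488, which rounds to 3.3975.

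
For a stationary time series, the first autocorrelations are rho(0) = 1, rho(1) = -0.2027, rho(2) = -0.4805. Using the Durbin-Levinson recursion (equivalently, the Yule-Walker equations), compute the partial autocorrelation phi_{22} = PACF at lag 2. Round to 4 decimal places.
\phi_{22} = -0.5439

The PACF at lag k is phi_{kk}, the last component of the solution
to the Yule-Walker system G_k phi = r_k where
  (G_k)_{ij} = rho(|i - j|), (r_k)_i = rho(i), i,j = 1..k.
Equivalently, Durbin-Levinson gives phi_{kk} iteratively:
  phi_{11} = rho(1)
  phi_{kk} = [rho(k) - sum_{j=1..k-1} phi_{k-1,j} rho(k-j)]
            / [1 - sum_{j=1..k-1} phi_{k-1,j} rho(j)],
  phi_{k,j} = phi_{k-1,j} - phi_{kk} phi_{k-1,k-j},  j = 1..k-1.
Step k = 1:
  phi_11 = rho(1) = -0.2027.
Step k = 2:
  phi_22 = [rho(2) - phi_11 rho(1)] / [1 - phi_11 rho(1)] = [-0.4805 - (-0.2027)(-0.2027)] / [1 - (-0.2027)(-0.2027)]
         = -0.52158729 / 0.95891271 = -0.5439.
Therefore phi_{22} = -0.5439.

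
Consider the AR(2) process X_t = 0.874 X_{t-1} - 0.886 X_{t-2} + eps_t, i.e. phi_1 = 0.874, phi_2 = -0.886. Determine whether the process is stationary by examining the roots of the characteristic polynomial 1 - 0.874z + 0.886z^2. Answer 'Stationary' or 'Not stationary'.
\text{Stationary}

The AR(p) characteristic polynomial is P(z) = 1 - 0.874z + 0.886z^2.
Stationarity requires all roots to lie outside the unit circle, i.e. |z| > 1 for every root.
Set 1 + (-0.874) z + (0.886) z^2 = 0, i.e. a z^2 + b z + c = 0 with a = 0.886, b = -0.874, c = 1.
Discriminant D = b^2 - 4ac = (-0.874)^2 - 4*(0.886)*1 = 0.763876 - (3.544) = -2.780124.
D < 0, so the roots are the complex-conjugate pair z = (-b +/- i sqrt(-D)) / (2a) = 0.4932 +/- 0.941i.
For a conjugate pair |z|^2 = z * conj(z) = (product of roots) = c/a = 1/(0.886) = 1.128668, so |z| = sqrt(1.128668) = 1.0624 for both roots.
Moduli of all roots: 1.0624, 1.0624.
All moduli strictly greater than 1? Yes.
Verdict: Stationary.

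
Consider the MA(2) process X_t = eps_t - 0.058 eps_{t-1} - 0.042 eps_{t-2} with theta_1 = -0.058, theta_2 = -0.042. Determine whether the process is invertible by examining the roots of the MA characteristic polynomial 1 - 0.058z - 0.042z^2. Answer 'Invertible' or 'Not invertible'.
\text{Invertible}

The MA(q) characteristic polynomial is P(z) = 1 - 0.058z - 0.042z^2.
Invertibility requires all roots to lie outside the unit circle, i.e. |z| > 1 for every root.
Set 1 + (-0.058) z + (-0.042) z^2 = 0, i.e. a z^2 + b z + c = 0 with a = -0.042, b = -0.058, c = 1.
Discriminant D = b^2 - 4ac = (-0.058)^2 - 4*(-0.042)*1 = 0.003364 - (-0.168) = 0.171364.
D >= 0, so the roots are real: z = (-b +/- sqrt(D)) / (2a) = (0.058 +/- 0.413961) / (-0.084).
  z_1 = (0.058 + 0.413961) / (-0.084) = -5.6186,   |z_1| = 5.6186.
  z_2 = (0.058 - 0.413961) / (-0.084) = 4.2376,   |z_2| = 4.2376.
Moduli of all roots: 5.6186, 4.2376.
All moduli strictly greater than 1? Yes.
Verdict: Invertible.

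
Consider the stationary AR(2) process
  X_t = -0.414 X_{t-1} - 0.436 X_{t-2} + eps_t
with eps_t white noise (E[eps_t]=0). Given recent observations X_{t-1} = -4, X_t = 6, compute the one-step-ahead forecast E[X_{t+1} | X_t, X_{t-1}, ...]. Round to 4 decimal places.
E[X_{t+1} \mid \mathcal F_t] = -0.7400

For an AR(p) model X_t = c + sum_i phi_i X_{t-i} + eps_t, the
one-step-ahead conditional mean is
  E[X_{t+1} | X_t, ...] = c + sum_i phi_i X_{t+1-i}.
Substitute known values:
  E[X_{t+1} | ...] = (-0.414) * (6) + (-0.436) * (-4)
                   = -0.7400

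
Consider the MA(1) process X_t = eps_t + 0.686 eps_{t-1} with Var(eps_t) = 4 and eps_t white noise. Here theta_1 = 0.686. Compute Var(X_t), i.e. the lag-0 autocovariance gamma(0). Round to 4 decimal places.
\gamma(0) = 5.8824

For an MA(q) process X_t = eps_t + sum_i theta_i eps_{t-i} with
Var(eps_t) = sigma^2, the variance is
  gamma(0) = sigma^2 * (1 + sum_i theta_i^2).
  sum_i theta_i^2 = (0.686)^2 = 0.470596.
  gamma(0) = 4 * (1 + 0.470596) = 4 * 1.470596 = 5.882384, which rounds to 5.8824.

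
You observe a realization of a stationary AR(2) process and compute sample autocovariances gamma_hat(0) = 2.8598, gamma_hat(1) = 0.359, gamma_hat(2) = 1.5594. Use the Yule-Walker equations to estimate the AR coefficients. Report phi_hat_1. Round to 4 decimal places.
\hat\phi_{1} = 0.0580

The Yule-Walker equations for an AR(p) process read, in matrix form,
  Gamma_p phi = r_p,   with   (Gamma_p)_{ij} = gamma(|i - j|),
                       (r_p)_i = gamma(i),   i,j = 1..p.
Substitute the sample gammas (Toeplitz matrix and right-hand side of size 2):
  Gamma_p = [[2.8598, 0.359], [0.359, 2.8598]]
  r_p     = [0.359, 1.5594]
Written out:
  2.8598 phi_1 + 0.359 phi_2 = 0.359
  0.359 phi_1 + 2.8598 phi_2 = 1.5594
Solve by Cramer's rule:
  det = gamma(0)^2 - gamma(1)^2 = (2.8598)^2 - (0.359)^2 = 8.17845604 - 0.128881 = 8.04957504
  phi_hat_1 = [gamma(1) gamma(0) - gamma(1) gamma(2)] / det = [(0.359)(2.8598) - (0.359)(1.5594)] / 8.04957504 = 0.4668436 / 8.04957504 = 0.058
  phi_hat_2 = [gamma(0) gamma(2) - gamma(1)^2] / det = [(2.8598)(1.5594) - (0.359)^2] / 8.04957504 = 4.33069112 / 8.04957504 = 0.538
So phi_hat = [0.0580, 0.5380].
Therefore phi_hat_1 = 0.0580.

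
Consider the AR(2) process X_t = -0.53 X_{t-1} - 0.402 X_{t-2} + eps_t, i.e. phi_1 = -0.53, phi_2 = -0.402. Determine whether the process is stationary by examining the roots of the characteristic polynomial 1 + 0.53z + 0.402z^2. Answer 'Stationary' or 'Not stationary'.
\text{Stationary}

The AR(p) characteristic polynomial is P(z) = 1 + 0.53z + 0.402z^2.
Stationarity requires all roots to lie outside the unit circle, i.e. |z| > 1 for every root.
Set 1 + (0.53) z + (0.402) z^2 = 0, i.e. a z^2 + b z + c = 0 with a = 0.402, b = 0.53, c = 1.
Discriminant D = b^2 - 4ac = (0.53)^2 - 4*(0.402)*1 = 0.2809 - (1.608) = -1.3271.
D < 0, so the roots are the complex-conjugate pair z = (-b +/- i sqrt(-D)) / (2a) = -0.6592 +/- 1.4328i.
For a conjugate pair |z|^2 = z * conj(z) = (product of roots) = c/a = 1/(0.402) = 2.487562, so |z| = sqrt(2.487562) = 1.5772 for both roots.
Moduli of all roots: 1.5772, 1.5772.
All moduli strictly greater than 1? Yes.
Verdict: Stationary.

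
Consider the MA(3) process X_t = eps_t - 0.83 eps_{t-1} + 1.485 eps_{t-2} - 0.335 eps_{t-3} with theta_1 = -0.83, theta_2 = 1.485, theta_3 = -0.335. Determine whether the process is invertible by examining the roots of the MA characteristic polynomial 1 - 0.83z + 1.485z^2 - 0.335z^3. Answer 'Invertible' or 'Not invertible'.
\text{Not invertible}

The MA(q) characteristic polynomial is P(z) = 1 - 0.83z + 1.485z^2 - 0.335z^3.
Invertibility requires all roots to lie outside the unit circle, i.e. |z| > 1 for every root.
Degree 3: look for a simple real root z0 first, then factor out (1 - z/z0) and solve the remaining quadratic.
Testing z0 = 4: P(4) = 1 + (-0.83)(4) + (1.485)(4)^2 + (-0.335)(4)^3
  = 1 + (-3.32) + (23.76) + (-21.44) = 0.  So z_0 = 4 is a root, |z_0| = 4.
Divide out the factor (1 - 0.25 z) = (1 - z/z0) (since 1/z0 = 0.25):
  P(z) = (1 - 0.25 z)(1 + (-0.58) z + (1.34) z^2)
  [check: z-coef -0.58 - (0.25) = -0.83; z^2-coef 1.34 - (0.25)(-0.58) = 1.485; z^3-coef -(0.25)(1.34) = -0.335.]
Remaining roots from the quadratic factor 1 + (-0.58) z + (1.34) z^2:
  Set 1 + (-0.58) z + (1.34) z^2 = 0, i.e. a z^2 + b z + c = 0 with a = 1.34, b = -0.58, c = 1.
  Discriminant D = b^2 - 4ac = (-0.58)^2 - 4*(1.34)*1 = 0.3364 - (5.36) = -5.0236.
  D < 0, so the roots are the complex-conjugate pair z = (-b +/- i sqrt(-D)) / (2a) = 0.2164 +/- 0.8363i.
  For a conjugate pair |z|^2 = z * conj(z) = (product of roots) = c/a = 1/(1.34) = 0.746269, so |z| = sqrt(0.746269) = 0.8639 for both roots.
Moduli of all roots: 4.0000, 0.8639, 0.8639.
All moduli strictly greater than 1? No.
Verdict: Not invertible.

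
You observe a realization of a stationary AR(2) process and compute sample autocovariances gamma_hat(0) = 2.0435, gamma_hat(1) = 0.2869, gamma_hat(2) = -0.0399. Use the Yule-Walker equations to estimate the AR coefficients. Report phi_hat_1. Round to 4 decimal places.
\hat\phi_{1} = 0.1460

The Yule-Walker equations for an AR(p) process read, in matrix form,
  Gamma_p phi = r_p,   with   (Gamma_p)_{ij} = gamma(|i - j|),
                       (r_p)_i = gamma(i),   i,j = 1..p.
Substitute the sample gammas (Toeplitz matrix and right-hand side of size 2):
  Gamma_p = [[2.0435, 0.2869], [0.2869, 2.0435]]
  r_p     = [0.2869, -0.0399]
Written out:
  2.0435 phi_1 + 0.2869 phi_2 = 0.2869
  0.2869 phi_1 + 2.0435 phi_2 = -0.0399
Solve by Cramer's rule:
  det = gamma(0)^2 - gamma(1)^2 = (2.0435)^2 - (0.2869)^2 = 4.17589225 - 0.08231161 = 4.09358064
  phi_hat_1 = [gamma(1) gamma(0) - gamma(1) gamma(2)] / det = [(0.2869)(2.0435) - (0.2869)(-0.0399)] / 4.09358064 = 0.59772746 / 4.09358064 = 0.146
  phi_hat_2 = [gamma(0) gamma(2) - gamma(1)^2] / det = [(2.0435)(-0.0399) - (0.2869)^2] / 4.09358064 = -0.16384726 / 4.09358064 = -0.04
So phi_hat = [0.1460, -0.0400].
Therefore phi_hat_1 = 0.1460.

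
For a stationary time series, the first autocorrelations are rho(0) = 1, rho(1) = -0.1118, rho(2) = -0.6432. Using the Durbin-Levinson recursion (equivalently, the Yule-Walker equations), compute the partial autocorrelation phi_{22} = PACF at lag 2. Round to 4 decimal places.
\phi_{22} = -0.6640

The PACF at lag k is phi_{kk}, the last component of the solution
to the Yule-Walker system G_k phi = r_k where
  (G_k)_{ij} = rho(|i - j|), (r_k)_i = rho(i), i,j = 1..k.
Equivalently, Durbin-Levinson gives phi_{kk} iteratively:
  phi_{11} = rho(1)
  phi_{kk} = [rho(k) - sum_{j=1..k-1} phi_{k-1,j} rho(k-j)]
            / [1 - sum_{j=1..k-1} phi_{k-1,j} rho(j)],
  phi_{k,j} = phi_{k-1,j} - phi_{kk} phi_{k-1,k-j},  j = 1..k-1.
Step k = 1:
  phi_11 = rho(1) = -0.1118.
Step k = 2:
  phi_22 = [rho(2) - phi_11 rho(1)] / [1 - phi_11 rho(1)] = [-0.6432 - (-0.1118)(-0.1118)] / [1 - (-0.1118)(-0.1118)]
         = -0.65569924 / 0.98750076 = -0.664.
Therefore phi_{22} = -0.6640.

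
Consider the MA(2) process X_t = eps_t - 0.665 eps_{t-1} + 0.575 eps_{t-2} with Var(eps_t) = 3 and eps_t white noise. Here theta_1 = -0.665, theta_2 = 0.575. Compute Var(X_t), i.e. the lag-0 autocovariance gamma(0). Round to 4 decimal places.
\gamma(0) = 5.3186

For an MA(q) process X_t = eps_t + sum_i theta_i eps_{t-i} with
Var(eps_t) = sigma^2, the variance is
  gamma(0) = sigma^2 * (1 + sum_i theta_i^2).
  sum_i theta_i^2 = (-0.665)^2 + (0.575)^2 = 0.442225 + 0.330625 = 0.77285.
  gamma(0) = 3 * (1 + 0.77285) = 3 * 1.77285 = 5.31855, which rounds to 5.3186.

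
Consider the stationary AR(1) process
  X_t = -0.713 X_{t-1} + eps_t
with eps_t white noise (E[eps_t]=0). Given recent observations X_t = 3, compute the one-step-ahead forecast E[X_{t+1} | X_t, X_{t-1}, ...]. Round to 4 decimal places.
E[X_{t+1} \mid \mathcal F_t] = -2.1390

For an AR(p) model X_t = c + sum_i phi_i X_{t-i} + eps_t, the
one-step-ahead conditional mean is
  E[X_{t+1} | X_t, ...] = c + sum_i phi_i X_{t+1-i}.
Substitute known values:
  E[X_{t+1} | ...] = (-0.713) * (3)
                   = -2.1390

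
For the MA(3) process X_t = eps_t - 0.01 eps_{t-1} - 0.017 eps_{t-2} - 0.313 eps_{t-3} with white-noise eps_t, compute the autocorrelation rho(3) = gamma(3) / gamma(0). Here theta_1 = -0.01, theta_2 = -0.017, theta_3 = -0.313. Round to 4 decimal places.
\rho(3) = -0.2850

For an MA(q) process with theta_0 = 1, the autocovariance is
  gamma(k) = sigma^2 * sum_{i=0..q-k} theta_i * theta_{i+k},
and rho(k) = gamma(k) / gamma(0). Sigma^2 cancels.
  numerator   = (1)*(-0.313) = -0.313.
  denominator = (1)^2 + (-0.01)^2 + (-0.017)^2 + (-0.313)^2 = 1.098358.
  rho(3) = -0.313 / 1.098358 = -0.2850.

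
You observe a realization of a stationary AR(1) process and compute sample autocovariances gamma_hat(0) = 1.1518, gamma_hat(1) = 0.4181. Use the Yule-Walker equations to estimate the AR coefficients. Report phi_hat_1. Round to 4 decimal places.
\hat\phi_{1} = 0.3630

The Yule-Walker equations for an AR(p) process read, in matrix form,
  Gamma_p phi = r_p,   with   (Gamma_p)_{ij} = gamma(|i - j|),
                       (r_p)_i = gamma(i),   i,j = 1..p.
Substitute the sample gammas (Toeplitz matrix and right-hand side of size 1):
  Gamma_p = [[1.1518]]
  r_p     = [0.4181]
With p = 1 this is the single equation gamma(0) phi_1 = gamma(1):
  phi_hat_1 = gamma(1) / gamma(0) = 0.4181 / 1.1518 = 0.3630.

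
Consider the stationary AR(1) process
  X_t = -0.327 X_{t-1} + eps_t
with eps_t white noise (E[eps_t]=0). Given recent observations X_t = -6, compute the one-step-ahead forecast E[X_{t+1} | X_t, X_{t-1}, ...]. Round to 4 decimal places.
E[X_{t+1} \mid \mathcal F_t] = 1.9620

For an AR(p) model X_t = c + sum_i phi_i X_{t-i} + eps_t, the
one-step-ahead conditional mean is
  E[X_{t+1} | X_t, ...] = c + sum_i phi_i X_{t+1-i}.
Substitute known values:
  E[X_{t+1} | ...] = (-0.327) * (-6)
                   = 1.9620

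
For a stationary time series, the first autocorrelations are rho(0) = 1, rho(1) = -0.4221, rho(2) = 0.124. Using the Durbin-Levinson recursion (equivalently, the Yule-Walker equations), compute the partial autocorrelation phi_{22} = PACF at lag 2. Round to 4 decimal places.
\phi_{22} = -0.0659

The PACF at lag k is phi_{kk}, the last component of the solution
to the Yule-Walker system G_k phi = r_k where
  (G_k)_{ij} = rho(|i - j|), (r_k)_i = rho(i), i,j = 1..k.
Equivalently, Durbin-Levinson gives phi_{kk} iteratively:
  phi_{11} = rho(1)
  phi_{kk} = [rho(k) - sum_{j=1..k-1} phi_{k-1,j} rho(k-j)]
            / [1 - sum_{j=1..k-1} phi_{k-1,j} rho(j)],
  phi_{k,j} = phi_{k-1,j} - phi_{kk} phi_{k-1,k-j},  j = 1..k-1.
Step k = 1:
  phi_11 = rho(1) = -0.4221.
Step k = 2:
  phi_22 = [rho(2) - phi_11 rho(1)] / [1 - phi_11 rho(1)] = [0.124 - (-0.4221)(-0.4221)] / [1 - (-0.4221)(-0.4221)]
         = -0.05416841 / 0.82183159 = -0.0659.
Therefore phi_{22} = -0.0659.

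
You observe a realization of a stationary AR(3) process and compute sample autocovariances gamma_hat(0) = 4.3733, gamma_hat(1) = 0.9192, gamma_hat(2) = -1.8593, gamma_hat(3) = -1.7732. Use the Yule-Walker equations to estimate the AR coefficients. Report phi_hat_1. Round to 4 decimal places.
\hat\phi_{1} = 0.1990

The Yule-Walker equations for an AR(p) process read, in matrix form,
  Gamma_p phi = r_p,   with   (Gamma_p)_{ij} = gamma(|i - j|),
                       (r_p)_i = gamma(i),   i,j = 1..p.
Substitute the sample gammas (Toeplitz matrix and right-hand side of size 3):
  Gamma_p = [[4.3733, 0.9192, -1.8593], [0.9192, 4.3733, 0.9192], [-1.8593, 0.9192, 4.3733]]
  r_p     = [0.9192, -1.8593, -1.7732]
Written out (R1..R3):
  (R1) 4.3733 phi_1 + 0.9192 phi_2 - 1.8593 phi_3 = 0.9192
  (R2) 0.9192 phi_1 + 4.3733 phi_2 + 0.9192 phi_3 = -1.8593
  (R3) -1.8593 phi_1 + 0.9192 phi_2 + 4.3733 phi_3 = -1.7732
Gaussian elimination:
  R2 <- R2 - (0.9192/4.3733) R1 = R2 - (0.210185) R1:  4.180098 phi_2 + 1.309996 phi_3 = -2.052502
  R3 <- R3 - (-1.8593/4.3733) R1 = R3 - (-0.425148) R1:  1.309996 phi_2 + 3.582822 phi_3 = -1.382404
  R3 <- R3 - (1.309996/4.180098) R2 = R3 - (0.313389) R2:  3.172284 phi_3 = -0.739173
Back-substitution:
  phi_hat_3 = -0.739173 / 3.172284 = -0.23301
  phi_hat_2 = (-2.052502 - (1.309996)(-0.23301)) / 4.180098 = -0.417995
  phi_hat_1 = (0.9192 - (0.9192)(-0.417995) - (-1.8593)(-0.23301)) / 4.3733 = 0.198977
So phi_hat = [0.1990, -0.4180, -0.2330].
Therefore phi_hat_1 = 0.1990.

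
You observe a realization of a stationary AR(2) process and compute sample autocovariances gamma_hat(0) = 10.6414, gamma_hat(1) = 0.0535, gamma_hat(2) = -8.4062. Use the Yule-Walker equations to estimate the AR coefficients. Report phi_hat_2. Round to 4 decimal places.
\hat\phi_{2} = -0.7900

The Yule-Walker equations for an AR(p) process read, in matrix form,
  Gamma_p phi = r_p,   with   (Gamma_p)_{ij} = gamma(|i - j|),
                       (r_p)_i = gamma(i),   i,j = 1..p.
Substitute the sample gammas (Toeplitz matrix and right-hand side of size 2):
  Gamma_p = [[10.6414, 0.0535], [0.0535, 10.6414]]
  r_p     = [0.0535, -8.4062]
Written out:
  10.6414 phi_1 + 0.0535 phi_2 = 0.0535
  0.0535 phi_1 + 10.6414 phi_2 = -8.4062
Solve by Cramer's rule:
  det = gamma(0)^2 - gamma(1)^2 = (10.6414)^2 - (0.0535)^2 = 113.23939396 - 0.00286225 = 113.23653171
  phi_hat_1 = [gamma(1) gamma(0) - gamma(1) gamma(2)] / det = [(0.0535)(10.6414) - (0.0535)(-8.4062)] / 113.23653171 = 1.0190466 / 113.23653171 = 0.009
  phi_hat_2 = [gamma(0) gamma(2) - gamma(1)^2] / det = [(10.6414)(-8.4062) - (0.0535)^2] / 113.23653171 = -89.45659893 / 113.23653171 = -0.79
So phi_hat = [0.0090, -0.7900].
Therefore phi_hat_2 = -0.7900.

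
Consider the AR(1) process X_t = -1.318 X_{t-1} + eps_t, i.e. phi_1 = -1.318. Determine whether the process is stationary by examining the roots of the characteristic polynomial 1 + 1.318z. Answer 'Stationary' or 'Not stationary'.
\text{Not stationary}

The AR(p) characteristic polynomial is P(z) = 1 + 1.318z.
Stationarity requires all roots to lie outside the unit circle, i.e. |z| > 1 for every root.
This is linear in z: 1 + (1.318) z = 0  =>  z = -1/(1.318) = -0.758725,  |z| = 0.758725.
Moduli of all roots: 0.7587.
All moduli strictly greater than 1? No.
Verdict: Not stationary.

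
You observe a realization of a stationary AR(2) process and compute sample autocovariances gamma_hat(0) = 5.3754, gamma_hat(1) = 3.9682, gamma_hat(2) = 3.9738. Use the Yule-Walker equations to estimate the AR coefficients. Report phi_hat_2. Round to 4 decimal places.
\hat\phi_{2} = 0.4270

The Yule-Walker equations for an AR(p) process read, in matrix form,
  Gamma_p phi = r_p,   with   (Gamma_p)_{ij} = gamma(|i - j|),
                       (r_p)_i = gamma(i),   i,j = 1..p.
Substitute the sample gammas (Toeplitz matrix and right-hand side of size 2):
  Gamma_p = [[5.3754, 3.9682], [3.9682, 5.3754]]
  r_p     = [3.9682, 3.9738]
Written out:
  5.3754 phi_1 + 3.9682 phi_2 = 3.9682
  3.9682 phi_1 + 5.3754 phi_2 = 3.9738
Solve by Cramer's rule:
  det = gamma(0)^2 - gamma(1)^2 = (5.3754)^2 - (3.9682)^2 = 28.89492516 - 15.74661124 = 13.14831392
  phi_hat_1 = [gamma(1) gamma(0) - gamma(1) gamma(2)] / det = [(3.9682)(5.3754) - (3.9682)(3.9738)] / 13.14831392 = 5.56182912 / 13.14831392 = 0.423
  phi_hat_2 = [gamma(0) gamma(2) - gamma(1)^2] / det = [(5.3754)(3.9738) - (3.9682)^2] / 13.14831392 = 5.61415328 / 13.14831392 = 0.427
So phi_hat = [0.4230, 0.4270].
Therefore phi_hat_2 = 0.4270.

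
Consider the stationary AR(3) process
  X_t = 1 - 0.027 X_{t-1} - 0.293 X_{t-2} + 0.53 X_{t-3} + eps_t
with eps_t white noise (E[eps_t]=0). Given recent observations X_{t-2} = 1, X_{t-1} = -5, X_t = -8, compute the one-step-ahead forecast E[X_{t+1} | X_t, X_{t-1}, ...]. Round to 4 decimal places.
E[X_{t+1} \mid \mathcal F_t] = 3.2110

For an AR(p) model X_t = c + sum_i phi_i X_{t-i} + eps_t, the
one-step-ahead conditional mean is
  E[X_{t+1} | X_t, ...] = c + sum_i phi_i X_{t+1-i}.
Substitute known values:
  E[X_{t+1} | ...] = 1 + (-0.027) * (-8) + (-0.293) * (-5) + (0.53) * (1)
                   = 3.2110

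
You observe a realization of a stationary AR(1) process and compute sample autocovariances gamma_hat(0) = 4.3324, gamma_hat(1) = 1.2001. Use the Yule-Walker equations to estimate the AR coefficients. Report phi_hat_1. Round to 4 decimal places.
\hat\phi_{1} = 0.2770

The Yule-Walker equations for an AR(p) process read, in matrix form,
  Gamma_p phi = r_p,   with   (Gamma_p)_{ij} = gamma(|i - j|),
                       (r_p)_i = gamma(i),   i,j = 1..p.
Substitute the sample gammas (Toeplitz matrix and right-hand side of size 1):
  Gamma_p = [[4.3324]]
  r_p     = [1.2001]
With p = 1 this is the single equation gamma(0) phi_1 = gamma(1):
  phi_hat_1 = gamma(1) / gamma(0) = 1.2001 / 4.3324 = 0.2770.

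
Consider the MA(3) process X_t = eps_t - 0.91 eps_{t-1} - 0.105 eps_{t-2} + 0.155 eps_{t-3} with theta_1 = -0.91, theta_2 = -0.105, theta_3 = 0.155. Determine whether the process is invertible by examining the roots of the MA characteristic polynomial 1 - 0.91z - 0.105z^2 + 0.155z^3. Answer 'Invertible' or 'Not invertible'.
\text{Invertible}

The MA(q) characteristic polynomial is P(z) = 1 - 0.91z - 0.105z^2 + 0.155z^3.
Invertibility requires all roots to lie outside the unit circle, i.e. |z| > 1 for every root.
Degree 3: look for a simple real root z0 first, then factor out (1 - z/z0) and solve the remaining quadratic.
Testing z0 = 2: P(2) = 1 + (-0.91)(2) + (-0.105)(2)^2 + (0.155)(2)^3
  = 1 + (-1.82) + (-0.42) + (1.24) = 0.  So z_0 = 2 is a root, |z_0| = 2.
Divide out the factor (1 - 0.5 z) = (1 - z/z0) (since 1/z0 = 0.5):
  P(z) = (1 - 0.5 z)(1 + (-0.41) z + (-0.31) z^2)
  [check: z-coef -0.41 - (0.5) = -0.91; z^2-coef -0.31 - (0.5)(-0.41) = -0.105; z^3-coef -(0.5)(-0.31) = 0.155.]
Remaining roots from the quadratic factor 1 + (-0.41) z + (-0.31) z^2:
  Set 1 + (-0.41) z + (-0.31) z^2 = 0, i.e. a z^2 + b z + c = 0 with a = -0.31, b = -0.41, c = 1.
  Discriminant D = b^2 - 4ac = (-0.41)^2 - 4*(-0.31)*1 = 0.1681 - (-1.24) = 1.4081.
  D >= 0, so the roots are real: z = (-b +/- sqrt(D)) / (2a) = (0.41 +/- 1.186634) / (-0.62).
    z_1 = (0.41 + 1.186634) / (-0.62) = -2.5752,   |z_1| = 2.5752.
    z_2 = (0.41 - 1.186634) / (-0.62) = 1.2526,   |z_2| = 1.2526.
Moduli of all roots: 2.0000, 2.5752, 1.2526.
All moduli strictly greater than 1? Yes.
Verdict: Invertible.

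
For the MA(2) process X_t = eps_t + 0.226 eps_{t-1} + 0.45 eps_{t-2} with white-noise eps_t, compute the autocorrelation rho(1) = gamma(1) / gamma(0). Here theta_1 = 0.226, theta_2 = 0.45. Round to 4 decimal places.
\rho(1) = 0.2614

For an MA(q) process with theta_0 = 1, the autocovariance is
  gamma(k) = sigma^2 * sum_{i=0..q-k} theta_i * theta_{i+k},
and rho(k) = gamma(k) / gamma(0). Sigma^2 cancels.
  numerator   = (1)*(0.226) + (0.226)*(0.45) = 0.3277.
  denominator = (1)^2 + (0.226)^2 + (0.45)^2 = 1.253576.
  rho(1) = 0.3277 / 1.253576 = 0.2614.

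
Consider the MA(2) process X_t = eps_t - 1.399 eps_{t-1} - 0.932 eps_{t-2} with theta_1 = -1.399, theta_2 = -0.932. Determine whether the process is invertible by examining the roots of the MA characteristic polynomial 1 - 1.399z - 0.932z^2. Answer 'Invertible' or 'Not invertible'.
\text{Not invertible}

The MA(q) characteristic polynomial is P(z) = 1 - 1.399z - 0.932z^2.
Invertibility requires all roots to lie outside the unit circle, i.e. |z| > 1 for every root.
Set 1 + (-1.399) z + (-0.932) z^2 = 0, i.e. a z^2 + b z + c = 0 with a = -0.932, b = -1.399, c = 1.
Discriminant D = b^2 - 4ac = (-1.399)^2 - 4*(-0.932)*1 = 1.957201 - (-3.728) = 5.685201.
D >= 0, so the roots are real: z = (-b +/- sqrt(D)) / (2a) = (1.399 +/- 2.384366) / (-1.864).
  z_1 = (1.399 + 2.384366) / (-1.864) = -2.0297,   |z_1| = 2.0297.
  z_2 = (1.399 - 2.384366) / (-1.864) = 0.5286,   |z_2| = 0.5286.
Moduli of all roots: 2.0297, 0.5286.
All moduli strictly greater than 1? No.
Verdict: Not invertible.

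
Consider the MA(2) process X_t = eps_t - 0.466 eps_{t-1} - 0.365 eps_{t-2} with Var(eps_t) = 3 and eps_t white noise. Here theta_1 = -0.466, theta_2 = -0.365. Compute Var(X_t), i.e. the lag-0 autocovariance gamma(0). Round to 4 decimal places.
\gamma(0) = 4.0511

For an MA(q) process X_t = eps_t + sum_i theta_i eps_{t-i} with
Var(eps_t) = sigma^2, the variance is
  gamma(0) = sigma^2 * (1 + sum_i theta_i^2).
  sum_i theta_i^2 = (-0.466)^2 + (-0.365)^2 = 0.217156 + 0.133225 = 0.350381.
  gamma(0) = 3 * (1 + 0.350381) = 3 * 1.350381 = 4.051143, which rounds to 4.0511.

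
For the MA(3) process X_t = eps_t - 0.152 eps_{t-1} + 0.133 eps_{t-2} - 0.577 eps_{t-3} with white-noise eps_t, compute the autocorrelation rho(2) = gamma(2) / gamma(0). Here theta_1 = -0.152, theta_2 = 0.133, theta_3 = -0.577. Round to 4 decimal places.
\rho(2) = 0.1607

For an MA(q) process with theta_0 = 1, the autocovariance is
  gamma(k) = sigma^2 * sum_{i=0..q-k} theta_i * theta_{i+k},
and rho(k) = gamma(k) / gamma(0). Sigma^2 cancels.
  numerator   = (1)*(0.133) + (-0.152)*(-0.577) = 0.220704.
  denominator = (1)^2 + (-0.152)^2 + (0.133)^2 + (-0.577)^2 = 1.373722.
  rho(2) = 0.220704 / 1.373722 = 0.1607.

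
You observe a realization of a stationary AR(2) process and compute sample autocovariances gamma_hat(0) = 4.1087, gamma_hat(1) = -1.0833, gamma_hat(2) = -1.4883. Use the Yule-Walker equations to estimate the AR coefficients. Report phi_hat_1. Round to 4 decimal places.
\hat\phi_{1} = -0.3860

The Yule-Walker equations for an AR(p) process read, in matrix form,
  Gamma_p phi = r_p,   with   (Gamma_p)_{ij} = gamma(|i - j|),
                       (r_p)_i = gamma(i),   i,j = 1..p.
Substitute the sample gammas (Toeplitz matrix and right-hand side of size 2):
  Gamma_p = [[4.1087, -1.0833], [-1.0833, 4.1087]]
  r_p     = [-1.0833, -1.4883]
Written out:
  4.1087 phi_1 - 1.0833 phi_2 = -1.0833
  -1.0833 phi_1 + 4.1087 phi_2 = -1.4883
Solve by Cramer's rule:
  det = gamma(0)^2 - gamma(1)^2 = (4.1087)^2 - (-1.0833)^2 = 16.88141569 - 1.17353889 = 15.7078768
  phi_hat_1 = [gamma(1) gamma(0) - gamma(1) gamma(2)] / det = [(-1.0833)(4.1087) - (-1.0833)(-1.4883)] / 15.7078768 = -6.0632301 / 15.7078768 = -0.386
  phi_hat_2 = [gamma(0) gamma(2) - gamma(1)^2] / det = [(4.1087)(-1.4883) - (-1.0833)^2] / 15.7078768 = -7.2885171 / 15.7078768 = -0.464
So phi_hat = [-0.3860, -0.4640].
Therefore phi_hat_1 = -0.3860.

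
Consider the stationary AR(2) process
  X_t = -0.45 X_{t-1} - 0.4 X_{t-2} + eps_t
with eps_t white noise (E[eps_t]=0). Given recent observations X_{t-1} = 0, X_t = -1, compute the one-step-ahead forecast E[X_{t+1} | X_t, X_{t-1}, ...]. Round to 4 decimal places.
E[X_{t+1} \mid \mathcal F_t] = 0.4500

For an AR(p) model X_t = c + sum_i phi_i X_{t-i} + eps_t, the
one-step-ahead conditional mean is
  E[X_{t+1} | X_t, ...] = c + sum_i phi_i X_{t+1-i}.
Substitute known values:
  E[X_{t+1} | ...] = (-0.45) * (-1) + (-0.4) * (0)
                   = 0.4500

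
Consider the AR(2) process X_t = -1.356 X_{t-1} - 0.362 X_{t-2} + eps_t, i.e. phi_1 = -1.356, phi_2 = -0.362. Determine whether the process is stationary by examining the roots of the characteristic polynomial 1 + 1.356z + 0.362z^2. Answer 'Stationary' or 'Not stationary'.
\text{Stationary}

The AR(p) characteristic polynomial is P(z) = 1 + 1.356z + 0.362z^2.
Stationarity requires all roots to lie outside the unit circle, i.e. |z| > 1 for every root.
Set 1 + (1.356) z + (0.362) z^2 = 0, i.e. a z^2 + b z + c = 0 with a = 0.362, b = 1.356, c = 1.
Discriminant D = b^2 - 4ac = (1.356)^2 - 4*(0.362)*1 = 1.838736 - (1.448) = 0.390736.
D >= 0, so the roots are real: z = (-b +/- sqrt(D)) / (2a) = (-1.356 +/- 0.625089) / (0.724).
  z_1 = (-1.356 + 0.625089) / (0.724) = -1.0095,   |z_1| = 1.0095.
  z_2 = (-1.356 - 0.625089) / (0.724) = -2.7363,   |z_2| = 2.7363.
Moduli of all roots: 1.0095, 2.7363.
All moduli strictly greater than 1? Yes.
Verdict: Stationary.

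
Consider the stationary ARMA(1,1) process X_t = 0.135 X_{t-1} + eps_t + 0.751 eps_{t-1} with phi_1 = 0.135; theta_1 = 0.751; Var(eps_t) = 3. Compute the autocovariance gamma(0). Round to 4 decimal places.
\gamma(0) = 5.3987

Multiply the model equation by X_{t-k} and take expectations. With theta_0 = psi_0 = 1 and psi_j the MA(infinity) weights, this gives
  gamma(k) - sum_i phi_i gamma(k-i) = c_k,
  c_k = sigma^2 * sum_{j=k..q} theta_j psi_{j-k}   (c_k = 0 for k > q),
using gamma(-m) = gamma(m).
psi-weights needed (psi_j = theta_j + sum_i phi_i psi_{j-i}):
  psi_1 = theta_1 + phi_1 = 0.751 + (0.135) = 0.886
Right-hand sides:
  c_0 = sigma^2 (1 + theta_1 psi_1) = 3 * (1 + (0.751)(0.886)) = 3 * 1.665386 = 4.996158
  c_1 = sigma^2 theta_1 = 3 * (0.751) = 2.253
  c_2 = 0
Equations for k = 0 and k = 1 (AR order 1):
  gamma(0) = phi_1 gamma(1) + c_0
  gamma(1) = phi_1 gamma(0) + c_1
Substituting the second into the first: gamma(0) (1 - phi_1^2) = c_0 + phi_1 c_1, so
  gamma(0) = (c_0 + phi_1 c_1) / (1 - phi_1^2) = (4.996158 + (0.135)(2.253)) / (1 - (0.135)^2) = 5.300313 / 0.981775 = 5.398704.
Therefore gamma(0) = 5.3987 (to 4 decimal places).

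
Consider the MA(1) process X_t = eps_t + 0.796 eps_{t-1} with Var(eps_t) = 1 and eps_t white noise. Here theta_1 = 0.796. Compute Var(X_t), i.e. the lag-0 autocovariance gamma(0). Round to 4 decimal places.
\gamma(0) = 1.6336

For an MA(q) process X_t = eps_t + sum_i theta_i eps_{t-i} with
Var(eps_t) = sigma^2, the variance is
  gamma(0) = sigma^2 * (1 + sum_i theta_i^2).
  sum_i theta_i^2 = (0.796)^2 = 0.633616.
  gamma(0) = 1 * (1 + 0.633616) = 1 * 1.633616 = 1.633616, which rounds to 1.6336.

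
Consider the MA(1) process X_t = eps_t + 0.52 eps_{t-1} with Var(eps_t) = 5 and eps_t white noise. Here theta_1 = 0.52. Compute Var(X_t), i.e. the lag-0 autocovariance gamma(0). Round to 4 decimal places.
\gamma(0) = 6.3520

For an MA(q) process X_t = eps_t + sum_i theta_i eps_{t-i} with
Var(eps_t) = sigma^2, the variance is
  gamma(0) = sigma^2 * (1 + sum_i theta_i^2).
  sum_i theta_i^2 = (0.52)^2 = 0.2704.
  gamma(0) = 5 * (1 + 0.2704) = 5 * 1.2704 = 6.352, which rounds to 6.3520.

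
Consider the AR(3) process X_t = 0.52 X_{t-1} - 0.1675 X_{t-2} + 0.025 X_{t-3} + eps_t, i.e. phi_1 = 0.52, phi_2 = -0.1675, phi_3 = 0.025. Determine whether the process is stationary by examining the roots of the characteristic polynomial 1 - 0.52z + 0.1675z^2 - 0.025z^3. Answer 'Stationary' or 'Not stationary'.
\text{Stationary}

The AR(p) characteristic polynomial is P(z) = 1 - 0.52z + 0.1675z^2 - 0.025z^3.
Stationarity requires all roots to lie outside the unit circle, i.e. |z| > 1 for every root.
Degree 3: look for a simple real root z0 first, then factor out (1 - z/z0) and solve the remaining quadratic.
Testing z0 = 4: P(4) = 1 + (-0.52)(4) + (0.1675)(4)^2 + (-0.025)(4)^3
  = 1 + (-2.08) + (2.68) + (-1.6) = 0.  So z_0 = 4 is a root, |z_0| = 4.
Divide out the factor (1 - 0.25 z) = (1 - z/z0) (since 1/z0 = 0.25):
  P(z) = (1 - 0.25 z)(1 + (-0.27) z + (0.1) z^2)
  [check: z-coef -0.27 - (0.25) = -0.52; z^2-coef 0.1 - (0.25)(-0.27) = 0.1675; z^3-coef -(0.25)(0.1) = -0.025.]
Remaining roots from the quadratic factor 1 + (-0.27) z + (0.1) z^2:
  Set 1 + (-0.27) z + (0.1) z^2 = 0, i.e. a z^2 + b z + c = 0 with a = 0.1, b = -0.27, c = 1.
  Discriminant D = b^2 - 4ac = (-0.27)^2 - 4*(0.1)*1 = 0.0729 - (0.4) = -0.3271.
  D < 0, so the roots are the complex-conjugate pair z = (-b +/- i sqrt(-D)) / (2a) = 1.35 +/- 2.8596i.
  For a conjugate pair |z|^2 = z * conj(z) = (product of roots) = c/a = 1/(0.1) = 10, so |z| = sqrt(10) = 3.1623 for both roots.
Moduli of all roots: 4.0000, 3.1623, 3.1623.
All moduli strictly greater than 1? Yes.
Verdict: Stationary.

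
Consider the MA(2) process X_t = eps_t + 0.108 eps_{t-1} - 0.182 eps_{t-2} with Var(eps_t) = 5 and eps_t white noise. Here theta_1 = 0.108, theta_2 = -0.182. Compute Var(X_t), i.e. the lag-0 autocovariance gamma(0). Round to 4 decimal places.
\gamma(0) = 5.2239

For an MA(q) process X_t = eps_t + sum_i theta_i eps_{t-i} with
Var(eps_t) = sigma^2, the variance is
  gamma(0) = sigma^2 * (1 + sum_i theta_i^2).
  sum_i theta_i^2 = (0.108)^2 + (-0.182)^2 = 0.011664 + 0.033124 = 0.044788.
  gamma(0) = 5 * (1 + 0.044788) = 5 * 1.044788 = 5.22394, which rounds to 5.2239.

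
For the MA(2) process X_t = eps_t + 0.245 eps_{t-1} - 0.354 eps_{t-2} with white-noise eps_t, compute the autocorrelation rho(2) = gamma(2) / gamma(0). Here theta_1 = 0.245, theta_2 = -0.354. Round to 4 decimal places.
\rho(2) = -0.2986

For an MA(q) process with theta_0 = 1, the autocovariance is
  gamma(k) = sigma^2 * sum_{i=0..q-k} theta_i * theta_{i+k},
and rho(k) = gamma(k) / gamma(0). Sigma^2 cancels.
  numerator   = (1)*(-0.354) = -0.354.
  denominator = (1)^2 + (0.245)^2 + (-0.354)^2 = 1.185341.
  rho(2) = -0.354 / 1.185341 = -0.2986.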